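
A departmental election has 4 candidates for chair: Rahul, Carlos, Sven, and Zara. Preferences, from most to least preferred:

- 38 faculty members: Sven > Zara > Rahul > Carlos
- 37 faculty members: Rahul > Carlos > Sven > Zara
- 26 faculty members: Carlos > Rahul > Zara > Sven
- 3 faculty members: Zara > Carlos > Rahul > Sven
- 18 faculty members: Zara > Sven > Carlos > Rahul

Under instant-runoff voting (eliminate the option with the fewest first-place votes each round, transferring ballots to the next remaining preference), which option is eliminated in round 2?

Carlos

Round 1: Rahul 37, Carlos 26, Sven 38, Zara 21. Eliminate Zara.
Round 2: Rahul 37, Carlos 29, Sven 56. Eliminate Carlos.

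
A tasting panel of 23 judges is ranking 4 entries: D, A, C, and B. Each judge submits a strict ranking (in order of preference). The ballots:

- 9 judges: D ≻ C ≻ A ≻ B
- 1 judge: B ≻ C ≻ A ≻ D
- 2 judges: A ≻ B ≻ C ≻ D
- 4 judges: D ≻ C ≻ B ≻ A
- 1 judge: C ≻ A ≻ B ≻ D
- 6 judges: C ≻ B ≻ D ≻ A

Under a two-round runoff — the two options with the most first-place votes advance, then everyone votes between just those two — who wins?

Round 1 first-place votes: D 13, A 2, C 7, B 1.
D and C advance.
Runoff: D is preferred to C by 13 voters; C by 10.
D wins the runoff.

D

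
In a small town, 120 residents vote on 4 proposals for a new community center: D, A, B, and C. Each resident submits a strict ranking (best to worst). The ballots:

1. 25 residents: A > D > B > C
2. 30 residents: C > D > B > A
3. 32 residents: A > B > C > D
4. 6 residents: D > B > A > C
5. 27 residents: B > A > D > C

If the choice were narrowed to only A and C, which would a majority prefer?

A

Voters preferring A to C: 90; preferring C to A: 30.
A wins the head-to-head.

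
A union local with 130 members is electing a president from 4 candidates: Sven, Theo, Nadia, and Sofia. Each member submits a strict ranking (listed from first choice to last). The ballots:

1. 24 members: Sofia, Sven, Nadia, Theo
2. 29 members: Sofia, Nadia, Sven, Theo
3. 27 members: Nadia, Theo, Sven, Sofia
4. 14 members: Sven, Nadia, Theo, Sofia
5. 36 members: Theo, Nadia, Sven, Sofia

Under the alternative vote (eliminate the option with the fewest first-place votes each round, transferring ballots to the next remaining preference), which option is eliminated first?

Round 1: Sven 14, Theo 36, Nadia 27, Sofia 53. Eliminate Sven.

Sven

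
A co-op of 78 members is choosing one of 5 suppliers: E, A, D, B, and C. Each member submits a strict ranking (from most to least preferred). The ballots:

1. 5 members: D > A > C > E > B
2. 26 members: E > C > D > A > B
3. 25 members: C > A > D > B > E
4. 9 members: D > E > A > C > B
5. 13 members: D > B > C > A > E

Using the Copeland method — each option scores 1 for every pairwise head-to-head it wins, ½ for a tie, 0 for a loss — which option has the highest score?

C

E: beats B; loses to A, D, and C → score 1.
A: beats E and B; loses to D and C → score 2.
D: beats E, A, and B; loses to C → score 3.
B: loses to E, A, D, and C → score 0.
C: beats E, A, D, and B → score 4.
C has the best pairwise record.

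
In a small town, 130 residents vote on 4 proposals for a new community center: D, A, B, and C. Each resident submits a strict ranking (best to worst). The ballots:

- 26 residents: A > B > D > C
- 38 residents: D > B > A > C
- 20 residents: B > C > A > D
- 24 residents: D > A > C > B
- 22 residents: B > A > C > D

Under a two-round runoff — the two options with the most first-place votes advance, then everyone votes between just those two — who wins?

B

Round 1 first-place votes: D 62, A 26, B 42, C 0.
D and B advance.
Runoff: D is preferred to B by 62 voters; B by 68.
B wins the runoff.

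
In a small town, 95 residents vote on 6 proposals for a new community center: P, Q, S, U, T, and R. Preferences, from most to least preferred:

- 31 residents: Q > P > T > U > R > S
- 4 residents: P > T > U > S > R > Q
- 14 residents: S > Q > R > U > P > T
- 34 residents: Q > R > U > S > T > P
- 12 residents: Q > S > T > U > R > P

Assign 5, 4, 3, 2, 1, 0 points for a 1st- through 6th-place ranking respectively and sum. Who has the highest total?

Q

P: 31·4 + 4·5 + 14·1 + 34·0 + 12·0 = 158
Q: 31·5 + 4·0 + 14·4 + 34·5 + 12·5 = 441
S: 31·0 + 4·2 + 14·5 + 34·2 + 12·4 = 194
U: 31·2 + 4·3 + 14·2 + 34·3 + 12·2 = 228
T: 31·3 + 4·4 + 14·0 + 34·1 + 12·3 = 179
R: 31·1 + 4·1 + 14·3 + 34·4 + 12·1 = 225
Q has the highest Borda score (441).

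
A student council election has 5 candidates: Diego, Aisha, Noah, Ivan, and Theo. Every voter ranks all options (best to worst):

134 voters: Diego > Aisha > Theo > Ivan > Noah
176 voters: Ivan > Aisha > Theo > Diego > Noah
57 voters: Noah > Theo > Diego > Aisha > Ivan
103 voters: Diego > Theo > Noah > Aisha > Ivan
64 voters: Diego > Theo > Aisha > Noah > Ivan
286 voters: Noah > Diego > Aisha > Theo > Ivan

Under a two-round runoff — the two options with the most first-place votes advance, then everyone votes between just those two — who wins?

Diego

Round 1 first-place votes: Diego 301, Aisha 0, Noah 343, Ivan 176, Theo 0.
Noah and Diego advance.
Runoff: Noah is preferred to Diego by 343 voters; Diego by 477.
Diego wins the runoff.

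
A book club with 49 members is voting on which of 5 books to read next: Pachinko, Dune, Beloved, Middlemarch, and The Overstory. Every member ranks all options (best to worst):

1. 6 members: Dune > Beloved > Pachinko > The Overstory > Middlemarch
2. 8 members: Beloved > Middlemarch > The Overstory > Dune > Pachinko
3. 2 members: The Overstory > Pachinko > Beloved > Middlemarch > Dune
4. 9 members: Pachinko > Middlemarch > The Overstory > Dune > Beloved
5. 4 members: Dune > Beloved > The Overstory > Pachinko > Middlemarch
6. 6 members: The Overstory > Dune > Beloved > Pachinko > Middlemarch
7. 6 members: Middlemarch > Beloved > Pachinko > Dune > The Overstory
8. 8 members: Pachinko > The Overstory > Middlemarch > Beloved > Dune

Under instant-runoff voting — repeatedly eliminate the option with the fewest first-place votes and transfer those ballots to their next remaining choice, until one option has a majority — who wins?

Pachinko

Round 1: Pachinko 17, Dune 10, Beloved 8, Middlemarch 6, The Overstory 8. Eliminate Middlemarch.
Round 2: Pachinko 17, Dune 10, Beloved 14, The Overstory 8. Eliminate The Overstory.
Round 3: Pachinko 19, Dune 16, Beloved 14. Eliminate Beloved.
Round 4: Pachinko 25, Dune 24. Pachinko has a majority.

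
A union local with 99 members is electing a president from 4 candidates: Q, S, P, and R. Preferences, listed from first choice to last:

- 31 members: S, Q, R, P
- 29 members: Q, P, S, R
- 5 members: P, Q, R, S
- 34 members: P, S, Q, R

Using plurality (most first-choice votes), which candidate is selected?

P

First-place votes: Q 29, S 31, P 39, R 0.
P has the most first-place votes.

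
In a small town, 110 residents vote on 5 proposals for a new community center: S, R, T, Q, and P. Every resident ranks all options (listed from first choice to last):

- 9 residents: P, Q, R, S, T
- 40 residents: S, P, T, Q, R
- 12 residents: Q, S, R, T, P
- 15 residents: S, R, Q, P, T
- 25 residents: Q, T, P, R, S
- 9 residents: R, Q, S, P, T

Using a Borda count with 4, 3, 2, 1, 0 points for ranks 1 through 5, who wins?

S: 9·1 + 40·4 + 12·3 + 15·4 + 25·0 + 9·2 = 283
R: 9·2 + 40·0 + 12·2 + 15·3 + 25·1 + 9·4 = 148
T: 9·0 + 40·2 + 12·1 + 15·0 + 25·3 + 9·0 = 167
Q: 9·3 + 40·1 + 12·4 + 15·2 + 25·4 + 9·3 = 272
P: 9·4 + 40·3 + 12·0 + 15·1 + 25·2 + 9·1 = 230
S has the highest Borda score (283).

S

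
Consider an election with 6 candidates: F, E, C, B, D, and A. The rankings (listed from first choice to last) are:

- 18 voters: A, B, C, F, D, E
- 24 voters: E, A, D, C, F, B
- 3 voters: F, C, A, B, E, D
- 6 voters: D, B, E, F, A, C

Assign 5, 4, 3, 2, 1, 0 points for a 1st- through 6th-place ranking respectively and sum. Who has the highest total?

F: 18·2 + 24·1 + 3·5 + 6·2 = 87
E: 18·0 + 24·5 + 3·1 + 6·3 = 141
C: 18·3 + 24·2 + 3·4 + 6·0 = 114
B: 18·4 + 24·0 + 3·2 + 6·4 = 102
D: 18·1 + 24·3 + 3·0 + 6·5 = 120
A: 18·5 + 24·4 + 3·3 + 6·1 = 201
A has the highest Borda score (201).

A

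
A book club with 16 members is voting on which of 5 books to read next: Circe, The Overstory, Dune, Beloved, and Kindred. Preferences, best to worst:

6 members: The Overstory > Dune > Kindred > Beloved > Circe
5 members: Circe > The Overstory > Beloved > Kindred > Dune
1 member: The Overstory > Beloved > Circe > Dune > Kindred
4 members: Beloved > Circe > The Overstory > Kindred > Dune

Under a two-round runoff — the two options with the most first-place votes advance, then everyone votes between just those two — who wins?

Round 1 first-place votes: Circe 5, The Overstory 7, Dune 0, Beloved 4, Kindred 0.
The Overstory and Circe advance.
Runoff: The Overstory is preferred to Circe by 7 voters; Circe by 9.
Circe wins the runoff.

Circe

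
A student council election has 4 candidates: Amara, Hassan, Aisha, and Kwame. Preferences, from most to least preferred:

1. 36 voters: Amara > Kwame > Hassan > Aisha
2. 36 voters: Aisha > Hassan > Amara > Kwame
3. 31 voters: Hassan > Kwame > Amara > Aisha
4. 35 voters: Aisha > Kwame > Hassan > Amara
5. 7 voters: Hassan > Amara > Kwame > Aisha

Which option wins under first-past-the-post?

Aisha

First-place votes: Amara 36, Hassan 38, Aisha 71, Kwame 0.
Aisha has the most first-place votes.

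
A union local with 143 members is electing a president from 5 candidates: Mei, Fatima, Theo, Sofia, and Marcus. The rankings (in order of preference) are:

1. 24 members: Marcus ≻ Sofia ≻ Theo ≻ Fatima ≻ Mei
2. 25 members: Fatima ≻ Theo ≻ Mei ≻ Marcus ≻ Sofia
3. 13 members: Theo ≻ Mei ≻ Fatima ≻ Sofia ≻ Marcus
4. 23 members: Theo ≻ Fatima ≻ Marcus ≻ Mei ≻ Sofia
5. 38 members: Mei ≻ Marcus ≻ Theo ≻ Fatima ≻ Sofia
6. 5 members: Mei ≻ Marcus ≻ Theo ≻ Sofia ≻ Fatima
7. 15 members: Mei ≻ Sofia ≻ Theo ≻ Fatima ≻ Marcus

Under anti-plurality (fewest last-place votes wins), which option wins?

Last-place votes: Mei 24, Fatima 5, Theo 0, Sofia 86, Marcus 28.
Theo is ranked last by the fewest voters, so Theo wins.

Theo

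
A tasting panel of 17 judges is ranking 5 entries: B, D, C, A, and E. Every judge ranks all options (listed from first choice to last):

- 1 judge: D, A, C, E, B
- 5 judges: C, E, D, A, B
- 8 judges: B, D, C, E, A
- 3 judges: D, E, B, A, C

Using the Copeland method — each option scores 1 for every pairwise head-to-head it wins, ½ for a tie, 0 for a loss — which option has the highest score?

D

B: beats C and A; loses to D and E → score 2.
D: beats B, C, A, and E → score 4.
C: beats A and E; loses to B and D → score 2.
A: loses to B, D, C, and E → score 0.
E: beats B and A; loses to D and C → score 2.
D has the best pairwise record.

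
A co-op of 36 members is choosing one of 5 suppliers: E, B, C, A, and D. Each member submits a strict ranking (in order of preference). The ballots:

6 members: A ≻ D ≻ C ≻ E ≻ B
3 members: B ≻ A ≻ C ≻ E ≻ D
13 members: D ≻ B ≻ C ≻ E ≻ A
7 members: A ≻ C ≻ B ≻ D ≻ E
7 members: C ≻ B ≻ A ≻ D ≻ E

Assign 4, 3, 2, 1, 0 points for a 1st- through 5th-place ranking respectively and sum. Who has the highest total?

E: 6·1 + 3·1 + 13·1 + 7·0 + 7·0 = 22
B: 6·0 + 3·4 + 13·3 + 7·2 + 7·3 = 86
C: 6·2 + 3·2 + 13·2 + 7·3 + 7·4 = 93
A: 6·4 + 3·3 + 13·0 + 7·4 + 7·2 = 75
D: 6·3 + 3·0 + 13·4 + 7·1 + 7·1 = 84
C has the highest Borda score (93).

C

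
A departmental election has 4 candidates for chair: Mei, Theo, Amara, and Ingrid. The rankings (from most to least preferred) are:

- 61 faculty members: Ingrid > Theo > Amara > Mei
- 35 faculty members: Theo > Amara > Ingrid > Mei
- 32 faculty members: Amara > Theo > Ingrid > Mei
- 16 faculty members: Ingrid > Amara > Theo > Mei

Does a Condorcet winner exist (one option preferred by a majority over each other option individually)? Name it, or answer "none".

Ingrid vs Mei: 144–0 for Ingrid.
Ingrid vs Theo: 77–67 for Ingrid.
Ingrid vs Amara: 77–67 for Ingrid.
Ingrid beats every other option head-to-head.

Ingrid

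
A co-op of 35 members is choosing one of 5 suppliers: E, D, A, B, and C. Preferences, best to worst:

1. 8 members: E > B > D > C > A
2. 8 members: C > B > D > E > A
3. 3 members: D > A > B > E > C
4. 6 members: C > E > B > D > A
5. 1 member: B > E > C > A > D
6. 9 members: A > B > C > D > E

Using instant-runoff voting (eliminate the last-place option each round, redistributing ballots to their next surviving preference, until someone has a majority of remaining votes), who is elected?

C

Round 1: E 8, D 3, A 9, B 1, C 14. Eliminate B.
Round 2: E 9, D 3, A 9, C 14. Eliminate D.
Round 3: E 9, A 12, C 14. Eliminate E.
Round 4: A 12, C 23. C has a majority.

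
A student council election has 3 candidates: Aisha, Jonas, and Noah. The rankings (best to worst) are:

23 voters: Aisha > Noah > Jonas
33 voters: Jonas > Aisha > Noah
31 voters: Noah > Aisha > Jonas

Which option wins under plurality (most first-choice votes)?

Jonas

First-place votes: Aisha 23, Jonas 33, Noah 31.
Jonas has the most first-place votes.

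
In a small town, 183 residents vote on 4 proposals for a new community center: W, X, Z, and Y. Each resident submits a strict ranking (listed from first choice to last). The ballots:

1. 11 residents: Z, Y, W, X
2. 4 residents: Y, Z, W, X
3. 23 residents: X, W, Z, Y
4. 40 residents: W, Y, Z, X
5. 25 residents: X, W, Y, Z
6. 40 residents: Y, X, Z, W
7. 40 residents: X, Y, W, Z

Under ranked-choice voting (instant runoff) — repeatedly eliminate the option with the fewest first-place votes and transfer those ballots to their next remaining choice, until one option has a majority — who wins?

Round 1: W 40, X 88, Z 11, Y 44. Eliminate Z.
Round 2: W 40, X 88, Y 55. Eliminate W.
Round 3: X 88, Y 95. Y has a majority.

Y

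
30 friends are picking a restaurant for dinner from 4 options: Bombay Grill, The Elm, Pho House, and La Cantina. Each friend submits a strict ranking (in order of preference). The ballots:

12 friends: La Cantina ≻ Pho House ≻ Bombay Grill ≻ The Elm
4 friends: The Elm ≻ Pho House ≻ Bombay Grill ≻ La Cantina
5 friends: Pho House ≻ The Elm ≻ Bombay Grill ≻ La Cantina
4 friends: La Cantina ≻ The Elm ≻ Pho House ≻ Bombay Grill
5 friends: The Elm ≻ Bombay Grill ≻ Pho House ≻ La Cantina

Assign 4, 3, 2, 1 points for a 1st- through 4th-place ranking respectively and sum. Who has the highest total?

Pho House

Bombay Grill: 12·2 + 4·2 + 5·2 + 4·1 + 5·3 = 61
The Elm: 12·1 + 4·4 + 5·3 + 4·3 + 5·4 = 75
Pho House: 12·3 + 4·3 + 5·4 + 4·2 + 5·2 = 86
La Cantina: 12·4 + 4·1 + 5·1 + 4·4 + 5·1 = 78
Pho House has the highest Borda score (86).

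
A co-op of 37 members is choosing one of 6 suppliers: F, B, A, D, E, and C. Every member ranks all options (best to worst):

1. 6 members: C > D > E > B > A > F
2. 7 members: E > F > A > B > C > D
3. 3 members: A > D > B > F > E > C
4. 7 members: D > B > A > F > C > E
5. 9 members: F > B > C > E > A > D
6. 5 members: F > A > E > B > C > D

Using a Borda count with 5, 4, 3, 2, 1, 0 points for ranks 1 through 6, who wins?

F: 6·0 + 7·4 + 3·2 + 7·2 + 9·5 + 5·5 = 118
B: 6·2 + 7·2 + 3·3 + 7·4 + 9·4 + 5·2 = 109
A: 6·1 + 7·3 + 3·5 + 7·3 + 9·1 + 5·4 = 92
D: 6·4 + 7·0 + 3·4 + 7·5 + 9·0 + 5·0 = 71
E: 6·3 + 7·5 + 3·1 + 7·0 + 9·2 + 5·3 = 89
C: 6·5 + 7·1 + 3·0 + 7·1 + 9·3 + 5·1 = 76
F has the highest Borda score (118).

F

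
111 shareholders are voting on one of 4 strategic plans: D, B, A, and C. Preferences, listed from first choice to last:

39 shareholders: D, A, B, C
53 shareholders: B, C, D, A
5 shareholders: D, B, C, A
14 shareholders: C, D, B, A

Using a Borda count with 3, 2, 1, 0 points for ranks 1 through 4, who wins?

D: 39·3 + 53·1 + 5·3 + 14·2 = 213
B: 39·1 + 53·3 + 5·2 + 14·1 = 222
A: 39·2 + 53·0 + 5·0 + 14·0 = 78
C: 39·0 + 53·2 + 5·1 + 14·3 = 153
B has the highest Borda score (222).

B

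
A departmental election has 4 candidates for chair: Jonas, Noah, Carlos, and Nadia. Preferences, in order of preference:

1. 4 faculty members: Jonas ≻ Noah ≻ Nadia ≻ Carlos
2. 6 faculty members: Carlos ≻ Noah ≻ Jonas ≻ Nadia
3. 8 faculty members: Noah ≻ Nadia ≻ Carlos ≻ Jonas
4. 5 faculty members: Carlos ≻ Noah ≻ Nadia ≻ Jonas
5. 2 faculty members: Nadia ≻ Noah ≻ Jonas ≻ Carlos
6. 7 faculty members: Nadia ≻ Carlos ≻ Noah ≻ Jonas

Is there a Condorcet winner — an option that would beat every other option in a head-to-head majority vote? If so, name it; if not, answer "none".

Checking pairwise contests:
Noah beats Jonas 28–4.
Carlos beats Noah 18–14.
Nadia beats Carlos 21–11.
Noah beats Nadia 23–9.
Every option loses at least one head-to-head, so there is no Condorcet winner.

none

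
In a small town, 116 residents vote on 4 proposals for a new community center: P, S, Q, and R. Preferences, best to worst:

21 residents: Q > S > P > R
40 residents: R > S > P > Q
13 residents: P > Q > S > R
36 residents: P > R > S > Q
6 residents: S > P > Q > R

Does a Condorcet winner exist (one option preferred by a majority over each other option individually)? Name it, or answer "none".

Checking pairwise contests:
S beats P 67–49.
R beats S 76–40.
P beats Q 95–21.
P beats R 76–40.
Every option loses at least one head-to-head, so there is no Condorcet winner.

none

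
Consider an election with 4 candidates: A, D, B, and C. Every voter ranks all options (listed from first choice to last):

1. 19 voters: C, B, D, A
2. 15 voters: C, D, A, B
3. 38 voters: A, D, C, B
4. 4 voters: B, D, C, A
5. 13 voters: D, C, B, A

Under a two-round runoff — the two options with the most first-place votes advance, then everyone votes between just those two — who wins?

Round 1 first-place votes: A 38, D 13, B 4, C 34.
A and C advance.
Runoff: A is preferred to C by 38 voters; C by 51.
C wins the runoff.

C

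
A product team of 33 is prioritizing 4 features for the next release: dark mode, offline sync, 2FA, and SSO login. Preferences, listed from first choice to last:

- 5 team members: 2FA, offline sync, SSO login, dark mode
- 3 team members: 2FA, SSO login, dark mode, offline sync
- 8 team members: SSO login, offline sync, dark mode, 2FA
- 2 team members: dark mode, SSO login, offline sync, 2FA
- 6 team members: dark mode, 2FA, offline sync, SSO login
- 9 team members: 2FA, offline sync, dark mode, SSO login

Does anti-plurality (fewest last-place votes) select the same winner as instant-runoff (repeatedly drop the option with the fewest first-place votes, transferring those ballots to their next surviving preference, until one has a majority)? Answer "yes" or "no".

no

Anti-plurality — last-place votes: dark mode 5, offline sync 3, 2FA 10, SSO login 15. Winner: offline sync.
Instant-runoff — R1 dark mode 8, offline sync 0, 2FA 17, SSO login 8 (2FA winner). Winner: 2FA.
The two methods disagree.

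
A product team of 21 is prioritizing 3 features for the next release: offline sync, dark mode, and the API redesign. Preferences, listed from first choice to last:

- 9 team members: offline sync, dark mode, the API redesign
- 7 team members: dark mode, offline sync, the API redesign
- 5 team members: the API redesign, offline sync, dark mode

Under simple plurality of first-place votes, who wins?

offline sync

First-place votes: offline sync 9, dark mode 7, the API redesign 5.
offline sync has the most first-place votes.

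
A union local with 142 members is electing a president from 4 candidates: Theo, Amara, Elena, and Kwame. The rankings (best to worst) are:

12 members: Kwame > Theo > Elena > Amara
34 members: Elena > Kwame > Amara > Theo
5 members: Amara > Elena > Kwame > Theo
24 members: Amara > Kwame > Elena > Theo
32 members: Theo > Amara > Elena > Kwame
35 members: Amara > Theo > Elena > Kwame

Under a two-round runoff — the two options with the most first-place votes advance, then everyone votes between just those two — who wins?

Round 1 first-place votes: Theo 32, Amara 64, Elena 34, Kwame 12.
Amara and Elena advance.
Runoff: Amara is preferred to Elena by 96 voters; Elena by 46.
Amara wins the runoff.

Amara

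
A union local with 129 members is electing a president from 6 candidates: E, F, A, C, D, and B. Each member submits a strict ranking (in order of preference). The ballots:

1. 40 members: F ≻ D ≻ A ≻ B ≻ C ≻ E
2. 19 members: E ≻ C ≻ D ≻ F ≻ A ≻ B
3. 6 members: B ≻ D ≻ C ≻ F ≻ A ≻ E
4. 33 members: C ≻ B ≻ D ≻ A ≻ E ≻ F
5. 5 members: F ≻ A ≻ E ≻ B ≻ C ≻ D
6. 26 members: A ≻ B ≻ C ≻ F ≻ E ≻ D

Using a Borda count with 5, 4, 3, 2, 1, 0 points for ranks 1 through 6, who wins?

E: 40·0 + 19·5 + 6·0 + 33·1 + 5·3 + 26·1 = 169
F: 40·5 + 19·2 + 6·2 + 33·0 + 5·5 + 26·2 = 327
A: 40·3 + 19·1 + 6·1 + 33·2 + 5·4 + 26·5 = 361
C: 40·1 + 19·4 + 6·3 + 33·5 + 5·1 + 26·3 = 382
D: 40·4 + 19·3 + 6·4 + 33·3 + 5·0 + 26·0 = 340
B: 40·2 + 19·0 + 6·5 + 33·4 + 5·2 + 26·4 = 356
C has the highest Borda score (382).

C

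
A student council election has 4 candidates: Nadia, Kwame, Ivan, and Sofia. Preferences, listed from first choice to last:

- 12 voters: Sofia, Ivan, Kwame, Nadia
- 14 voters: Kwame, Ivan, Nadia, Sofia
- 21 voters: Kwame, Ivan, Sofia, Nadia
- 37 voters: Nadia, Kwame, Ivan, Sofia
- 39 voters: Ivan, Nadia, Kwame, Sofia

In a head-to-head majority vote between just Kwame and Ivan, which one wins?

Kwame

Voters preferring Kwame to Ivan: 72; preferring Ivan to Kwame: 51.
Kwame wins the head-to-head.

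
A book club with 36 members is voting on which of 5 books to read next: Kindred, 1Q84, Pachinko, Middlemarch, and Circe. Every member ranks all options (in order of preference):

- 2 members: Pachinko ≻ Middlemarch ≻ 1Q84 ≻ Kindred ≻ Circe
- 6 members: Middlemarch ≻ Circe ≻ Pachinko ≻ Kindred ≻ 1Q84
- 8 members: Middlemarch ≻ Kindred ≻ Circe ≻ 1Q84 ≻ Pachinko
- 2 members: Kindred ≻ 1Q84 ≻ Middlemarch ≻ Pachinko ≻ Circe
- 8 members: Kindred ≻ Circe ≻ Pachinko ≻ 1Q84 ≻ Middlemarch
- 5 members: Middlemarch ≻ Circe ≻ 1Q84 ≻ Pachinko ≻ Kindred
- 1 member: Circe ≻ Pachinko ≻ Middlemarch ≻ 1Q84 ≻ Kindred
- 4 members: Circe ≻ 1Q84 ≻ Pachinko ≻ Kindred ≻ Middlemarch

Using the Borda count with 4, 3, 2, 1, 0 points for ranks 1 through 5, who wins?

Kindred: 2·1 + 6·1 + 8·3 + 2·4 + 8·4 + 5·0 + 1·0 + 4·1 = 76
1Q84: 2·2 + 6·0 + 8·1 + 2·3 + 8·1 + 5·2 + 1·1 + 4·3 = 49
Pachinko: 2·4 + 6·2 + 8·0 + 2·1 + 8·2 + 5·1 + 1·3 + 4·2 = 54
Middlemarch: 2·3 + 6·4 + 8·4 + 2·2 + 8·0 + 5·4 + 1·2 + 4·0 = 88
Circe: 2·0 + 6·3 + 8·2 + 2·0 + 8·3 + 5·3 + 1·4 + 4·4 = 93
Circe has the highest Borda score (93).

Circe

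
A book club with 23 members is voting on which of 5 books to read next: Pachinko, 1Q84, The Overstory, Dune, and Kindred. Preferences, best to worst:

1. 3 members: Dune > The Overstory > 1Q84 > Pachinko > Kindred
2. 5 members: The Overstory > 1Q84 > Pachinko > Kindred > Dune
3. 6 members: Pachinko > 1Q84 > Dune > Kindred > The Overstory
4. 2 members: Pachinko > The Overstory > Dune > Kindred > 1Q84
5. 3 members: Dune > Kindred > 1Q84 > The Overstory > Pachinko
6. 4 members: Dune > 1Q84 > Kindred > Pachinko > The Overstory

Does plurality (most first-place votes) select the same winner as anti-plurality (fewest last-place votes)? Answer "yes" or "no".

no

Plurality — first-place votes: Pachinko 8, 1Q84 0, The Overstory 5, Dune 10, Kindred 0. Winner: Dune.
Anti-plurality — last-place votes: Pachinko 3, 1Q84 2, The Overstory 10, Dune 5, Kindred 3. Winner: 1Q84.
The two methods disagree.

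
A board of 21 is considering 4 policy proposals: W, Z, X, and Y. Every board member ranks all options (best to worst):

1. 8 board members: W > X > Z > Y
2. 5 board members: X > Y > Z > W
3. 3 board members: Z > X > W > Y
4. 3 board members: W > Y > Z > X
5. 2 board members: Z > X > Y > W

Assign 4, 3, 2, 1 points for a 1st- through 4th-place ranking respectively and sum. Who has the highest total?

W: 8·4 + 5·1 + 3·2 + 3·4 + 2·1 = 57
Z: 8·2 + 5·2 + 3·4 + 3·2 + 2·4 = 52
X: 8·3 + 5·4 + 3·3 + 3·1 + 2·3 = 62
Y: 8·1 + 5·3 + 3·1 + 3·3 + 2·2 = 39
X has the highest Borda score (62).

X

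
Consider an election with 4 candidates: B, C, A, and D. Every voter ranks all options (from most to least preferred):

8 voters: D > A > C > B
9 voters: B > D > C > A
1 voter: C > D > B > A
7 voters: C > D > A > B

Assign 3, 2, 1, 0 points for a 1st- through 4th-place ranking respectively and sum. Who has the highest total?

B: 8·0 + 9·3 + 1·1 + 7·0 = 28
C: 8·1 + 9·1 + 1·3 + 7·3 = 41
A: 8·2 + 9·0 + 1·0 + 7·1 = 23
D: 8·3 + 9·2 + 1·2 + 7·2 = 58
D has the highest Borda score (58).

D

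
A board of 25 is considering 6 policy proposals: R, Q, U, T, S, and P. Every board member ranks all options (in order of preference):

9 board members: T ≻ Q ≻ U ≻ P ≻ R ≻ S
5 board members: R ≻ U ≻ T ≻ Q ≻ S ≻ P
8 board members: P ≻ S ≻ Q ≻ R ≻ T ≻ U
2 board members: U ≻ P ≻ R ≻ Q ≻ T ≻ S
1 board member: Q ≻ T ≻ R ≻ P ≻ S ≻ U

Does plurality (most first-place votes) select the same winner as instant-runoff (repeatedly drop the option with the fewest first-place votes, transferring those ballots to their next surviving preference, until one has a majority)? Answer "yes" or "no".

yes

Plurality — first-place votes: R 5, Q 1, U 2, T 9, S 0, P 8. Winner: T.
Instant-runoff — R1 R 5, Q 1, U 2, T 9, S 0, P 8 (S out); R2 R 5, Q 1, U 2, T 9, P 8 (Q out); R3 R 5, U 2, T 10, P 8 (U out); R4 R 5, T 10, P 10 (R out); R5 T 15, P 10 (T winner). Winner: T.
The two methods agree.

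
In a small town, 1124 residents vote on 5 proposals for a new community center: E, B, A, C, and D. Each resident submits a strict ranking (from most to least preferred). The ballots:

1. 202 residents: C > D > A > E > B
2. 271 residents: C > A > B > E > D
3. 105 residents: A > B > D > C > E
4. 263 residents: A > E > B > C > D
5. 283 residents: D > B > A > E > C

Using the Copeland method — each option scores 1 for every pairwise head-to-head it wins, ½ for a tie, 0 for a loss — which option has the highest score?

A

E: loses to B, A, C, and D → score 0.
B: beats E, C, and D; loses to A → score 3.
A: beats E, B, C, and D → score 4.
C: beats E and D; loses to B and A → score 2.
D: beats E; loses to B, A, and C → score 1.
A has the best pairwise record.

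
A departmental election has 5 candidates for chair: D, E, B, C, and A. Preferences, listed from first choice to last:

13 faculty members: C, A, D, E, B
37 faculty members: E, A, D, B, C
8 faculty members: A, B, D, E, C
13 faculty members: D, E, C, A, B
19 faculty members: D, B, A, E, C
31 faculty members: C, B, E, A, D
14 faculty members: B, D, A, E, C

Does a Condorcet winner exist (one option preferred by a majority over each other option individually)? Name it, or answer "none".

none

Checking pairwise contests:
E beats D 68–67.
B beats E 72–63.
D beats B 82–53.
D beats C 91–44.
E beats A 81–54.
Every option loses at least one head-to-head, so there is no Condorcet winner.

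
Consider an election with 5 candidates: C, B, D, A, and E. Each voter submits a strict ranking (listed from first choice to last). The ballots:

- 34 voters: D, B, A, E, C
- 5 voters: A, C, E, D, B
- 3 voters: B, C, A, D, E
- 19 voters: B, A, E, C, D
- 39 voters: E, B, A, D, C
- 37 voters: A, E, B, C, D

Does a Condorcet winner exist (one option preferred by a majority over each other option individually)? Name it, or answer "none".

none

Checking pairwise contests:
B beats C 132–5.
E beats B 81–56.
B beats D 98–39.
B beats A 95–42.
A beats E 98–39.
Every option loses at least one head-to-head, so there is no Condorcet winner.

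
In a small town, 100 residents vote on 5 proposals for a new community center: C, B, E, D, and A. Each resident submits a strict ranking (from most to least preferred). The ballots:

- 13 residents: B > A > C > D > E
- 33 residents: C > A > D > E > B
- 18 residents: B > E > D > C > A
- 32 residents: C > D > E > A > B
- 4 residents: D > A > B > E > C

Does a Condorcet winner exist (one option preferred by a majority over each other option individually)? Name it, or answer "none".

C vs B: 65–35 for C.
C vs E: 78–22 for C.
C vs D: 78–22 for C.
C vs A: 83–17 for C.
C beats every other option head-to-head.

C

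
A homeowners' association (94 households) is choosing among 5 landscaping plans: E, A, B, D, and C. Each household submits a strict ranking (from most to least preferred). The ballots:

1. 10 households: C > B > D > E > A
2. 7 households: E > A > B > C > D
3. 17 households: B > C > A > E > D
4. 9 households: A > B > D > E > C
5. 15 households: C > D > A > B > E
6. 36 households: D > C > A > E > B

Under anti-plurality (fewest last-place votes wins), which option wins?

C

Last-place votes: E 15, A 10, B 36, D 24, C 9.
C is ranked last by the fewest voters, so C wins.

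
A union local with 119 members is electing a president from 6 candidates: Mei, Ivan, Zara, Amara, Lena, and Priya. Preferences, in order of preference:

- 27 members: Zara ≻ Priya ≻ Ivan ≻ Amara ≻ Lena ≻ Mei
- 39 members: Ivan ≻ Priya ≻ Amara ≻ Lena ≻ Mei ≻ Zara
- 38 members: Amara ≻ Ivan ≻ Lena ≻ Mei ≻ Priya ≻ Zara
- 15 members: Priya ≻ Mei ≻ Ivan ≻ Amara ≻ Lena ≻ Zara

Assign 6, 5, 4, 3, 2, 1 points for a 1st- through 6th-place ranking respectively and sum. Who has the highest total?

Ivan

Mei: 27·1 + 39·2 + 38·3 + 15·5 = 294
Ivan: 27·4 + 39·6 + 38·5 + 15·4 = 592
Zara: 27·6 + 39·1 + 38·1 + 15·1 = 254
Amara: 27·3 + 39·4 + 38·6 + 15·3 = 510
Lena: 27·2 + 39·3 + 38·4 + 15·2 = 353
Priya: 27·5 + 39·5 + 38·2 + 15·6 = 496
Ivan has the highest Borda score (592).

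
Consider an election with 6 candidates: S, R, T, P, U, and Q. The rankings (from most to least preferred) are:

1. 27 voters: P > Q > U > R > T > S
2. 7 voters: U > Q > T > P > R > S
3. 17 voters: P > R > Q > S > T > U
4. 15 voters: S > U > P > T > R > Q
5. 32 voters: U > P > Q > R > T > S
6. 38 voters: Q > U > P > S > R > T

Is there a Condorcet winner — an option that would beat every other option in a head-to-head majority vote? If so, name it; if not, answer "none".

Checking pairwise contests:
R beats S 83–53.
P beats R 136–0.
S beats T 70–66.
U beats P 92–44.
Q beats U 82–54.
P beats Q 91–45.
Every option loses at least one head-to-head, so there is no Condorcet winner.

none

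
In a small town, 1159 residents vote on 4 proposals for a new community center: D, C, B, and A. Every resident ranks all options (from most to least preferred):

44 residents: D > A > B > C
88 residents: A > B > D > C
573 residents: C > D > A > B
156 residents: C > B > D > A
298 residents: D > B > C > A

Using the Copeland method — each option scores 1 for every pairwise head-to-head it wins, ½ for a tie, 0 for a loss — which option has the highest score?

D: beats B and A; loses to C → score 2.
C: beats D, B, and A → score 3.
B: loses to D, C, and A → score 0.
A: beats B; loses to D and C → score 1.
C has the best pairwise record.

C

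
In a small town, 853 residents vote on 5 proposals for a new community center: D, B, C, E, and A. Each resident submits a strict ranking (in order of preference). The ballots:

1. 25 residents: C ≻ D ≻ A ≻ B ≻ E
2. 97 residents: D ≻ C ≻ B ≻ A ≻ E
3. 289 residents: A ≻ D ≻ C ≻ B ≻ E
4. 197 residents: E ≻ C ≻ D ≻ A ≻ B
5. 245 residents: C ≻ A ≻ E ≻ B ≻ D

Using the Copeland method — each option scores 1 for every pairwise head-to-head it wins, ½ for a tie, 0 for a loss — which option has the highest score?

D: beats B; loses to C, E, and A → score 1.
B: loses to D, C, E, and A → score 0.
C: beats D, B, E, and A → score 4.
E: beats D and B; loses to C and A → score 2.
A: beats D, B, and E; loses to C → score 3.
C has the best pairwise record.

C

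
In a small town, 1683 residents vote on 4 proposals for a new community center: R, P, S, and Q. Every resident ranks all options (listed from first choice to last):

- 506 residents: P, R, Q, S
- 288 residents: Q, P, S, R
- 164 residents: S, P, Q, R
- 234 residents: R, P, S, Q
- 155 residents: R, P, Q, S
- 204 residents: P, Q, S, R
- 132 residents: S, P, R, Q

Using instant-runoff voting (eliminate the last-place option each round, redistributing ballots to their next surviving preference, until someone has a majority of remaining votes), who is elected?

Round 1: R 389, P 710, S 296, Q 288. Eliminate Q.
Round 2: R 389, P 998, S 296. P has a majority.

P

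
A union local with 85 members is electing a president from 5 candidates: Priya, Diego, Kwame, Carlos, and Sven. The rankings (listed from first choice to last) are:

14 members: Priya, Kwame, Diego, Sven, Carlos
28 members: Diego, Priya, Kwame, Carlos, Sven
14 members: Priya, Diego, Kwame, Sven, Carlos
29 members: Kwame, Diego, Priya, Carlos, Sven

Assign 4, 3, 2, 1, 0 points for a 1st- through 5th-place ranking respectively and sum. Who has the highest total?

Priya: 14·4 + 28·3 + 14·4 + 29·2 = 254
Diego: 14·2 + 28·4 + 14·3 + 29·3 = 269
Kwame: 14·3 + 28·2 + 14·2 + 29·4 = 242
Carlos: 14·0 + 28·1 + 14·0 + 29·1 = 57
Sven: 14·1 + 28·0 + 14·1 + 29·0 = 28
Diego has the highest Borda score (269).

Diego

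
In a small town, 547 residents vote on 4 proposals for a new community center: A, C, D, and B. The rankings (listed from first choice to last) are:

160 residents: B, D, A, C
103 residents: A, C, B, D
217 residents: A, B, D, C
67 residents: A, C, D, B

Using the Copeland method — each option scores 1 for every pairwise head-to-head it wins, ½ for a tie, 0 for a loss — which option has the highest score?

A

A: beats C, D, and B → score 3.
C: loses to A, D, and B → score 0.
D: beats C; loses to A and B → score 1.
B: beats C and D; loses to A → score 2.
A has the best pairwise record.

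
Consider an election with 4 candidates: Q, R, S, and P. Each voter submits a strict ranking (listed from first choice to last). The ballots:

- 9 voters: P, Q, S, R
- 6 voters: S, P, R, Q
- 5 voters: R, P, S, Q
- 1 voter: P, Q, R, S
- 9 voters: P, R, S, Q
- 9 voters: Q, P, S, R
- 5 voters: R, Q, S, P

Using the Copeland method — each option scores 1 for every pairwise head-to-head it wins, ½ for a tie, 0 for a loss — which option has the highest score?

Q: beats S; loses to R and P → score 1.
R: beats Q; loses to S and P → score 1.
S: beats R; loses to Q and P → score 1.
P: beats Q, R, and S → score 3.
P has the best pairwise record.

P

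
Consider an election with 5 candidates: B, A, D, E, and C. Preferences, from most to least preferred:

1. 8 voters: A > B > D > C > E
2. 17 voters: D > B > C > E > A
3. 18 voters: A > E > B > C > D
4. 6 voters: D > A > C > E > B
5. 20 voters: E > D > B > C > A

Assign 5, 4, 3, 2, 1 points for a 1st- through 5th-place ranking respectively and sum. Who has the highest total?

D

B: 8·4 + 17·4 + 18·3 + 6·1 + 20·3 = 220
A: 8·5 + 17·1 + 18·5 + 6·4 + 20·1 = 191
D: 8·3 + 17·5 + 18·1 + 6·5 + 20·4 = 237
E: 8·1 + 17·2 + 18·4 + 6·2 + 20·5 = 226
C: 8·2 + 17·3 + 18·2 + 6·3 + 20·2 = 161
D has the highest Borda score (237).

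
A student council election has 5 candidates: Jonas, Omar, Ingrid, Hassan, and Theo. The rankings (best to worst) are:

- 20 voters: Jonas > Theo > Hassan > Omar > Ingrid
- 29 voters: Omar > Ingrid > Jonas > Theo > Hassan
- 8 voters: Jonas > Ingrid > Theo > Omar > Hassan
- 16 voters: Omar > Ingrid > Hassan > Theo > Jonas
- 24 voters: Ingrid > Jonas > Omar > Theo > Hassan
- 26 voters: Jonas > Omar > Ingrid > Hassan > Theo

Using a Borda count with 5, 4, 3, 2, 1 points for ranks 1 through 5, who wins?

Jonas: 20·5 + 29·3 + 8·5 + 16·1 + 24·4 + 26·5 = 469
Omar: 20·2 + 29·5 + 8·2 + 16·5 + 24·3 + 26·4 = 457
Ingrid: 20·1 + 29·4 + 8·4 + 16·4 + 24·5 + 26·3 = 430
Hassan: 20·3 + 29·1 + 8·1 + 16·3 + 24·1 + 26·2 = 221
Theo: 20·4 + 29·2 + 8·3 + 16·2 + 24·2 + 26·1 = 268
Jonas has the highest Borda score (469).

Jonas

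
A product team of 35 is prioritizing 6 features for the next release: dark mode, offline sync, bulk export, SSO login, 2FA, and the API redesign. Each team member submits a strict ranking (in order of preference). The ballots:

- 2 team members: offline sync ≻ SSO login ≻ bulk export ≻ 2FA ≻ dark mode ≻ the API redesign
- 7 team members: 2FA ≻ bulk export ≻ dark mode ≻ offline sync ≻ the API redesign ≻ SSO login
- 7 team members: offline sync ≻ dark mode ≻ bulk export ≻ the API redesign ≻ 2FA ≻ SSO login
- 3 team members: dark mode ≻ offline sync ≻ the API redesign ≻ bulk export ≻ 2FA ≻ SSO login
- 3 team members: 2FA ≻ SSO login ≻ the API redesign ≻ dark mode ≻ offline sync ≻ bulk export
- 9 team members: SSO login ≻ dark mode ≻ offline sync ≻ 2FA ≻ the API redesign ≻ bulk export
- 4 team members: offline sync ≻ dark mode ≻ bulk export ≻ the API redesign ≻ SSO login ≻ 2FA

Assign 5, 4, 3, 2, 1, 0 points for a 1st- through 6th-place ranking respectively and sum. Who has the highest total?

dark mode: 2·1 + 7·3 + 7·4 + 3·5 + 3·2 + 9·4 + 4·4 = 124
offline sync: 2·5 + 7·2 + 7·5 + 3·4 + 3·1 + 9·3 + 4·5 = 121
bulk export: 2·3 + 7·4 + 7·3 + 3·2 + 3·0 + 9·0 + 4·3 = 73
SSO login: 2·4 + 7·0 + 7·0 + 3·0 + 3·4 + 9·5 + 4·1 = 69
2FA: 2·2 + 7·5 + 7·1 + 3·1 + 3·5 + 9·2 + 4·0 = 82
the API redesign: 2·0 + 7·1 + 7·2 + 3·3 + 3·3 + 9·1 + 4·2 = 56
dark mode has the highest Borda score (124).

dark mode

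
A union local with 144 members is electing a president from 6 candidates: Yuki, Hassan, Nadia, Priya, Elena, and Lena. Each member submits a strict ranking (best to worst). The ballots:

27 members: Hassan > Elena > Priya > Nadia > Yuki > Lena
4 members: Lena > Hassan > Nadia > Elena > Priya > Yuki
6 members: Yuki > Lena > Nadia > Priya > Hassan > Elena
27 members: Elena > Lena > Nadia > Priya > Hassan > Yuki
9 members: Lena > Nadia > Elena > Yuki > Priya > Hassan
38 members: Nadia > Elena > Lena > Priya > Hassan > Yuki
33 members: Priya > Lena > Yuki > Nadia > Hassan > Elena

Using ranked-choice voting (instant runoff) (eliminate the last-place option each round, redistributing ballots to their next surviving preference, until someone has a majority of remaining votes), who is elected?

Nadia

Round 1: Yuki 6, Hassan 27, Nadia 38, Priya 33, Elena 27, Lena 13. Eliminate Yuki.
Round 2: Hassan 27, Nadia 38, Priya 33, Elena 27, Lena 19. Eliminate Lena.
Round 3: Hassan 31, Nadia 53, Priya 33, Elena 27. Eliminate Elena.
Round 4: Hassan 31, Nadia 80, Priya 33. Nadia has a majority.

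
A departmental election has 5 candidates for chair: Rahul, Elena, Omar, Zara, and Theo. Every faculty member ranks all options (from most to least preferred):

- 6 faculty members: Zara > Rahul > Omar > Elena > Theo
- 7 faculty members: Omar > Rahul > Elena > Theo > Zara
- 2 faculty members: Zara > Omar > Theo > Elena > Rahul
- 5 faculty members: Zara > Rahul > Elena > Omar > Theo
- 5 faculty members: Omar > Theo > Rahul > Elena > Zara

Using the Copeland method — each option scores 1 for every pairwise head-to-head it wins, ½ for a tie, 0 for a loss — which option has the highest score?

Rahul: beats Elena and Theo; loses to Omar and Zara → score 2.
Elena: beats Theo; loses to Rahul, Omar, and Zara → score 1.
Omar: beats Rahul, Elena, and Theo; loses to Zara → score 3.
Zara: beats Rahul, Elena, Omar, and Theo → score 4.
Theo: loses to Rahul, Elena, Omar, and Zara → score 0.
Zara has the best pairwise record.

Zara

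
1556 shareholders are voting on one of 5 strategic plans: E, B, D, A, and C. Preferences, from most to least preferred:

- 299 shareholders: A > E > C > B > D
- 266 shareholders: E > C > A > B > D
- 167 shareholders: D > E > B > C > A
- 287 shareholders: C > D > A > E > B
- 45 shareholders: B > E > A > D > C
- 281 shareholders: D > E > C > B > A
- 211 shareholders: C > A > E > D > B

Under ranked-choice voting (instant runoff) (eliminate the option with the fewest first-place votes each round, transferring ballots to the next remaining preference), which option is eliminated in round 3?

D

Round 1: E 266, B 45, D 448, A 299, C 498. Eliminate B.
Round 2: E 311, D 448, A 299, C 498. Eliminate A.
Round 3: E 610, D 448, C 498. Eliminate D.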